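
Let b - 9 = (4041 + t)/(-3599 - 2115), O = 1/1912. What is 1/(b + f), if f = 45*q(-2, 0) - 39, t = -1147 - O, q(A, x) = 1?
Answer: 10925168/158344193 ≈ 0.068996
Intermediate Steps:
O = 1/1912 ≈ 0.00052301
t = -2193065/1912 (t = -1147 - 1*1/1912 = -1147 - 1/1912 = -2193065/1912 ≈ -1147.0)
b = 92793185/10925168 (b = 9 + (4041 - 2193065/1912)/(-3599 - 2115) = 9 + (5533327/1912)/(-5714) = 9 + (5533327/1912)*(-1/5714) = 9 - 5533327/10925168 = 92793185/10925168 ≈ 8.4935)
f = 6 (f = 45*1 - 39 = 45 - 39 = 6)
1/(b + f) = 1/(92793185/10925168 + 6) = 1/(158344193/10925168) = 10925168/158344193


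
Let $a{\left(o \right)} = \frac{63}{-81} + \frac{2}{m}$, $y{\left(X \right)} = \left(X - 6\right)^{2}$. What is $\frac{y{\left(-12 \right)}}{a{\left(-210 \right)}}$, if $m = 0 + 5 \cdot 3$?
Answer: $- \frac{14580}{29} \approx -502.76$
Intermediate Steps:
$m = 15$ ($m = 0 + 15 = 15$)
$y{\left(X \right)} = \left(-6 + X\right)^{2}$
$a{\left(o \right)} = - \frac{29}{45}$ ($a{\left(o \right)} = \frac{63}{-81} + \frac{2}{15} = 63 \left(- \frac{1}{81}\right) + 2 \cdot \frac{1}{15} = - \frac{7}{9} + \frac{2}{15} = - \frac{29}{45}$)
$\frac{y{\left(-12 \right)}}{a{\left(-210 \right)}} = \frac{\left(-6 - 12\right)^{2}}{- \frac{29}{45}} = \left(-18\right)^{2} \left(- \frac{45}{29}\right) = 324 \left(- \frac{45}{29}\right) = - \frac{14580}{29}$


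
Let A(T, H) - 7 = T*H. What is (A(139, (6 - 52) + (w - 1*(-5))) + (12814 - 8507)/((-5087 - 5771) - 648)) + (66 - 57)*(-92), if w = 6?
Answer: -65427423/11506 ≈ -5686.4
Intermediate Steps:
A(T, H) = 7 + H*T (A(T, H) = 7 + T*H = 7 + H*T)
(A(139, (6 - 52) + (w - 1*(-5))) + (12814 - 8507)/((-5087 - 5771) - 648)) + (66 - 57)*(-92) = ((7 + ((6 - 52) + (6 - 1*(-5)))*139) + (12814 - 8507)/((-5087 - 5771) - 648)) + (66 - 57)*(-92) = ((7 + (-46 + (6 + 5))*139) + 4307/(-10858 - 648)) + 9*(-92) = ((7 + (-46 + 11)*139) + 4307/(-11506)) - 828 = ((7 - 35*139) + 4307*(-1/11506)) - 828 = ((7 - 4865) - 4307/11506) - 828 = (-4858 - 4307/11506) - 828 = -55900455/11506 - 828 = -65427423/11506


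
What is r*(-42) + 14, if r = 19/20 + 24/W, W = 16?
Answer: -889/10 ≈ -88.900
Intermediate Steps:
r = 49/20 (r = 19/20 + 24/16 = 19*(1/20) + 24*(1/16) = 19/20 + 3/2 = 49/20 ≈ 2.4500)
r*(-42) + 14 = (49/20)*(-42) + 14 = -1029/10 + 14 = -889/10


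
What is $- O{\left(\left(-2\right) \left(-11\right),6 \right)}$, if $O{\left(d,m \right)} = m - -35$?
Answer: $-41$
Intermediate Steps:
$O{\left(d,m \right)} = 35 + m$ ($O{\left(d,m \right)} = m + 35 = 35 + m$)
$- O{\left(\left(-2\right) \left(-11\right),6 \right)} = - (35 + 6) = \left(-1\right) 41 = -41$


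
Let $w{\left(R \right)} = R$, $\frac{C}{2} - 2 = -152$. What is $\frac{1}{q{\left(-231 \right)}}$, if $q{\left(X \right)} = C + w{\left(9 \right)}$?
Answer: $- \frac{1}{291} \approx -0.0034364$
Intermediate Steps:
$C = -300$ ($C = 4 + 2 \left(-152\right) = 4 - 304 = -300$)
$q{\left(X \right)} = -291$ ($q{\left(X \right)} = -300 + 9 = -291$)
$\frac{1}{q{\left(-231 \right)}} = \frac{1}{-291} = - \frac{1}{291}$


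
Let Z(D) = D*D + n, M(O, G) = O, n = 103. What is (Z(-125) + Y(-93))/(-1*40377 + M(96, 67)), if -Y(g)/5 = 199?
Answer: -4911/13427 ≈ -0.36576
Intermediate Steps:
Y(g) = -995 (Y(g) = -5*199 = -995)
Z(D) = 103 + D² (Z(D) = D*D + 103 = D² + 103 = 103 + D²)
(Z(-125) + Y(-93))/(-1*40377 + M(96, 67)) = ((103 + (-125)²) - 995)/(-1*40377 + 96) = ((103 + 15625) - 995)/(-40377 + 96) = (15728 - 995)/(-40281) = 14733*(-1/40281) = -4911/13427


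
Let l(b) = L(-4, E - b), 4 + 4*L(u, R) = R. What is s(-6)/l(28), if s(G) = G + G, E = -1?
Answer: 16/11 ≈ 1.4545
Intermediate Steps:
s(G) = 2*G
L(u, R) = -1 + R/4
l(b) = -5/4 - b/4 (l(b) = -1 + (-1 - b)/4 = -1 + (-1/4 - b/4) = -5/4 - b/4)
s(-6)/l(28) = (2*(-6))/(-5/4 - 1/4*28) = -12/(-5/4 - 7) = -12/(-33/4) = -12*(-4/33) = 16/11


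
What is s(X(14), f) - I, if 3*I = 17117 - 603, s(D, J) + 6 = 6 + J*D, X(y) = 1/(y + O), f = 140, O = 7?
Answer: -5498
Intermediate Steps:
X(y) = 1/(7 + y) (X(y) = 1/(y + 7) = 1/(7 + y))
s(D, J) = D*J (s(D, J) = -6 + (6 + J*D) = -6 + (6 + D*J) = D*J)
I = 16514/3 (I = (17117 - 603)/3 = (⅓)*16514 = 16514/3 ≈ 5504.7)
s(X(14), f) - I = 140/(7 + 14) - 1*16514/3 = 140/21 - 16514/3 = (1/21)*140 - 16514/3 = 20/3 - 16514/3 = -5498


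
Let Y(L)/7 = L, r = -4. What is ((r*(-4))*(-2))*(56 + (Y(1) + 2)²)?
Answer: -4384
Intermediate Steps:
Y(L) = 7*L
((r*(-4))*(-2))*(56 + (Y(1) + 2)²) = (-4*(-4)*(-2))*(56 + (7*1 + 2)²) = (16*(-2))*(56 + (7 + 2)²) = -32*(56 + 9²) = -32*(56 + 81) = -32*137 = -4384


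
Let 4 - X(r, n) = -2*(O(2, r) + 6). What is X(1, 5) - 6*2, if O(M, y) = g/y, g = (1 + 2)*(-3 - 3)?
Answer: -32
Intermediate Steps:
g = -18 (g = 3*(-6) = -18)
O(M, y) = -18/y
X(r, n) = 16 - 36/r (X(r, n) = 4 - (-2)*(-18/r + 6) = 4 - (-2)*(6 - 18/r) = 4 - (-12 + 36/r) = 4 + (12 - 36/r) = 16 - 36/r)
X(1, 5) - 6*2 = (16 - 36/1) - 6*2 = (16 - 36*1) - 12 = (16 - 36) - 12 = -20 - 12 = -32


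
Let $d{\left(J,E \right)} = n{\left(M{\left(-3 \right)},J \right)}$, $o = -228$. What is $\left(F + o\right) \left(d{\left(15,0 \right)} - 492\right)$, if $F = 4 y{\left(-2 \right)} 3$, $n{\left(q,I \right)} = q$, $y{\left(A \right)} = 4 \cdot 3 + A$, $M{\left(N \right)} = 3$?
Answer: $52812$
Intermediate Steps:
$y{\left(A \right)} = 12 + A$
$F = 120$ ($F = 4 \left(12 - 2\right) 3 = 4 \cdot 10 \cdot 3 = 40 \cdot 3 = 120$)
$d{\left(J,E \right)} = 3$
$\left(F + o\right) \left(d{\left(15,0 \right)} - 492\right) = \left(120 - 228\right) \left(3 - 492\right) = \left(-108\right) \left(-489\right) = 52812$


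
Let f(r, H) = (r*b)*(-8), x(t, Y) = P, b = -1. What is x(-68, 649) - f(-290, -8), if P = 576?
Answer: 2896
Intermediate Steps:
x(t, Y) = 576
f(r, H) = 8*r (f(r, H) = (r*(-1))*(-8) = -r*(-8) = 8*r)
x(-68, 649) - f(-290, -8) = 576 - 8*(-290) = 576 - 1*(-2320) = 576 + 2320 = 2896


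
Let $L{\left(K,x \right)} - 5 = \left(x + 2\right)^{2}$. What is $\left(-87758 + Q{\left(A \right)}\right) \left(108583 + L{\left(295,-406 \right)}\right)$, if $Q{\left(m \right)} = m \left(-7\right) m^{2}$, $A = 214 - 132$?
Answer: $-1072901170536$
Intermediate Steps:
$A = 82$ ($A = 214 - 132 = 82$)
$Q{\left(m \right)} = - 7 m^{3}$ ($Q{\left(m \right)} = - 7 m m^{2} = - 7 m^{3}$)
$L{\left(K,x \right)} = 5 + \left(2 + x\right)^{2}$ ($L{\left(K,x \right)} = 5 + \left(x + 2\right)^{2} = 5 + \left(2 + x\right)^{2}$)
$\left(-87758 + Q{\left(A \right)}\right) \left(108583 + L{\left(295,-406 \right)}\right) = \left(-87758 - 7 \cdot 82^{3}\right) \left(108583 + \left(5 + \left(2 - 406\right)^{2}\right)\right) = \left(-87758 - 3859576\right) \left(108583 + \left(5 + \left(-404\right)^{2}\right)\right) = \left(-87758 - 3859576\right) \left(108583 + \left(5 + 163216\right)\right) = - 3947334 \left(108583 + 163221\right) = \left(-3947334\right) 271804 = -1072901170536$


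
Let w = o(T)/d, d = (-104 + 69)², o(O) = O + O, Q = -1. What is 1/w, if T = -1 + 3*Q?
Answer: -1225/8 ≈ -153.13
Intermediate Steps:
T = -4 (T = -1 + 3*(-1) = -1 - 3 = -4)
o(O) = 2*O
d = 1225 (d = (-35)² = 1225)
w = -8/1225 (w = (2*(-4))/1225 = -8*1/1225 = -8/1225 ≈ -0.0065306)
1/w = 1/(-8/1225) = -1225/8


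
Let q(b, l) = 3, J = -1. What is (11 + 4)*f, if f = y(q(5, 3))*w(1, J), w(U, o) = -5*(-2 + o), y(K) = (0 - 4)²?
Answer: 3600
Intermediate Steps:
y(K) = 16 (y(K) = (-4)² = 16)
w(U, o) = 10 - 5*o
f = 240 (f = 16*(10 - 5*(-1)) = 16*(10 + 5) = 16*15 = 240)
(11 + 4)*f = (11 + 4)*240 = 15*240 = 3600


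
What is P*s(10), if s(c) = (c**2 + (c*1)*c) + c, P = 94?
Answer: 19740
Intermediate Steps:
s(c) = c + 2*c**2 (s(c) = (c**2 + c*c) + c = (c**2 + c**2) + c = 2*c**2 + c = c + 2*c**2)
P*s(10) = 94*(10*(1 + 2*10)) = 94*(10*(1 + 20)) = 94*(10*21) = 94*210 = 19740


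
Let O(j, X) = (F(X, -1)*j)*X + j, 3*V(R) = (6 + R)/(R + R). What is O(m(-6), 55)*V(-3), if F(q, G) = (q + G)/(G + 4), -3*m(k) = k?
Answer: -991/3 ≈ -330.33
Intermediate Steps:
m(k) = -k/3
F(q, G) = (G + q)/(4 + G)
V(R) = (6 + R)/(6*R) (V(R) = ((6 + R)/(R + R))/3 = ((6 + R)/((2*R)))/3 = ((6 + R)*(1/(2*R)))/3 = ((6 + R)/(2*R))/3 = (6 + R)/(6*R))
O(j, X) = j + X*j*(-1/3 + X/3) (O(j, X) = (((-1 + X)/(4 - 1))*j)*X + j = (((-1 + X)/3)*j)*X + j = ((-1/3 + X/3)*j)*X + j = (j*(-1/3 + X/3))*X + j = X*j*(-1/3 + X/3) + j = j + X*j*(-1/3 + X/3))
O(m(-6), 55)*V(-3) = ((-1/3*(-6))*(3 + 55*(-1 + 55))/3)*((1/6)*(6 - 3)/(-3)) = ((1/3)*2*(3 + 55*54))*((1/6)*(-1/3)*3) = ((1/3)*2*(3 + 2970))*(-1/6) = ((1/3)*2*2973)*(-1/6) = 1982*(-1/6) = -991/3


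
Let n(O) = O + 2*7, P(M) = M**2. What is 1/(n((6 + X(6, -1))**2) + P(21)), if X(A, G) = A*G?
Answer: 1/455 ≈ 0.0021978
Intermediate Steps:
n(O) = 14 + O (n(O) = O + 14 = 14 + O)
1/(n((6 + X(6, -1))**2) + P(21)) = 1/((14 + (6 + 6*(-1))**2) + 21**2) = 1/((14 + (6 - 6)**2) + 441) = 1/((14 + 0**2) + 441) = 1/((14 + 0) + 441) = 1/(14 + 441) = 1/455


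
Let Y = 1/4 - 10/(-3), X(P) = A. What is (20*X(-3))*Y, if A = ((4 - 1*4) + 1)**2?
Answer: 215/3 ≈ 71.667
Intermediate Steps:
A = 1 (A = ((4 - 4) + 1)**2 = (0 + 1)**2 = 1**2 = 1)
X(P) = 1
Y = 43/12 (Y = 1*(1/4) - 10*(-1/3) = 1/4 + 10/3 = 43/12 ≈ 3.5833)
(20*X(-3))*Y = (20*1)*(43/12) = 20*(43/12) = 215/3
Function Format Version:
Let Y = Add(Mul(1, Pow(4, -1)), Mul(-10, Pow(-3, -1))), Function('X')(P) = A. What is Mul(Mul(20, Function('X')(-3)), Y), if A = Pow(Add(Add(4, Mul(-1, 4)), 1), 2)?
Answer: Rational(215, 3) ≈ 71.667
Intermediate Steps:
A = 1 (A = Pow(Add(Add(4, -4), 1), 2) = Pow(Add(0, 1), 2) = Pow(1, 2) = 1)
Function('X')(P) = 1
Y = Rational(43, 12) (Y = Add(Mul(1, Rational(1, 4)), Mul(-10, Rational(-1, 3))) = Add(Rational(1, 4), Rational(10, 3)) = Rational(43, 12) ≈ 3.5833)
Mul(Mul(20, Function('X')(-3)), Y) = Mul(Mul(20, 1), Rational(43, 12)) = Mul(20, Rational(43, 12)) = Rational(215, 3)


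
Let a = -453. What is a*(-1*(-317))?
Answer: -143601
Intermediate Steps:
a*(-1*(-317)) = -(-453)*(-317) = -453*317 = -143601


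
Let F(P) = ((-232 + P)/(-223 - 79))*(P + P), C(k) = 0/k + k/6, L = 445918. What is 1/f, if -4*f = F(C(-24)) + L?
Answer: -302/33666337 ≈ -8.9704e-6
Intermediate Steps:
C(k) = k/6 (C(k) = 0 + k*(⅙) = 0 + k/6 = k/6)
F(P) = 2*P*(116/151 - P/302) (F(P) = ((-232 + P)/(-302))*(2*P) = ((-232 + P)*(-1/302))*(2*P) = (116/151 - P/302)*(2*P) = 2*P*(116/151 - P/302))
f = -33666337/302 (f = -(((⅙)*(-24))*(232 - (-24)/6)/151 + 445918)/4 = -((1/151)*(-4)*(232 - 1*(-4)) + 445918)/4 = -((1/151)*(-4)*(232 + 4) + 445918)/4 = -((1/151)*(-4)*236 + 445918)/4 = -(-944/151 + 445918)/4 = -¼*67332674/151 = -33666337/302 ≈ -1.1148e+5)
1/f = 1/(-33666337/302) = -302/33666337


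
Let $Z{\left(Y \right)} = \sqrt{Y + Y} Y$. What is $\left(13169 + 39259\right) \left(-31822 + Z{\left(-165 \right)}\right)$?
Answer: $-1668363816 - 8650620 i \sqrt{330} \approx -1.6684 \cdot 10^{9} - 1.5715 \cdot 10^{8} i$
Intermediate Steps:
$Z{\left(Y \right)} = \sqrt{2} Y^{\frac{3}{2}}$ ($Z{\left(Y \right)} = \sqrt{2 Y} Y = \sqrt{2} \sqrt{Y} Y = \sqrt{2} Y^{\frac{3}{2}}$)
$\left(13169 + 39259\right) \left(-31822 + Z{\left(-165 \right)}\right) = \left(13169 + 39259\right) \left(-31822 + \sqrt{2} \left(-165\right)^{\frac{3}{2}}\right) = 52428 \left(-31822 + \sqrt{2} \left(- 165 i \sqrt{165}\right)\right) = 52428 \left(-31822 - 165 i \sqrt{330}\right) = -1668363816 - 8650620 i \sqrt{330}$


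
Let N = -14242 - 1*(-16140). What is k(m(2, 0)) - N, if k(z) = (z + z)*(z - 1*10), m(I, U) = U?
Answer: -1898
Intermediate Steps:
k(z) = 2*z*(-10 + z) (k(z) = (2*z)*(z - 10) = (2*z)*(-10 + z) = 2*z*(-10 + z))
N = 1898 (N = -14242 + 16140 = 1898)
k(m(2, 0)) - N = 2*0*(-10 + 0) - 1*1898 = 2*0*(-10) - 1898 = 0 - 1898 = -1898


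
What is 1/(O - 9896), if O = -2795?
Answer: -1/12691 ≈ -7.8796e-5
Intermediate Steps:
1/(O - 9896) = 1/(-2795 - 9896) = 1/(-12691) = -1/12691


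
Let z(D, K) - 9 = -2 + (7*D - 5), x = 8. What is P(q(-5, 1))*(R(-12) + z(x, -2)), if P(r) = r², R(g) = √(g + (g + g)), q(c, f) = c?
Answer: 1450 + 150*I ≈ 1450.0 + 150.0*I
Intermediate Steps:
z(D, K) = 2 + 7*D (z(D, K) = 9 + (-2 + (7*D - 5)) = 9 + (-2 + (-5 + 7*D)) = 9 + (-7 + 7*D) = 2 + 7*D)
R(g) = √3*√g (R(g) = √(g + 2*g) = √(3*g) = √3*√g)
P(q(-5, 1))*(R(-12) + z(x, -2)) = (-5)²*(√3*√(-12) + (2 + 7*8)) = 25*(√3*(2*I*√3) + (2 + 56)) = 25*(6*I + 58) = 25*(58 + 6*I) = 1450 + 150*I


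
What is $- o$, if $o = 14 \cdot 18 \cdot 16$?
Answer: $-4032$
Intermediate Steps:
$o = 4032$ ($o = 252 \cdot 16 = 4032$)
$- o = \left(-1\right) 4032 = -4032$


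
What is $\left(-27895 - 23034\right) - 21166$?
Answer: $-72095$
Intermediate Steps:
$\left(-27895 - 23034\right) - 21166 = -50929 - 21166 = -72095$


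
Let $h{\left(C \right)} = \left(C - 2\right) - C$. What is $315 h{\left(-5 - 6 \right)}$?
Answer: $-630$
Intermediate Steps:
$h{\left(C \right)} = -2$ ($h{\left(C \right)} = \left(C - 2\right) - C = \left(-2 + C\right) - C = -2$)
$315 h{\left(-5 - 6 \right)} = 315 \left(-2\right) = -630$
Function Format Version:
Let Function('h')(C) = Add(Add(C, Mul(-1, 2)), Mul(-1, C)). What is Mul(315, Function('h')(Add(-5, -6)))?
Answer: -630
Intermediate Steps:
Function('h')(C) = -2 (Function('h')(C) = Add(Add(C, -2), Mul(-1, C)) = Add(Add(-2, C), Mul(-1, C)) = -2)
Mul(315, Function('h')(Add(-5, -6))) = Mul(315, -2) = -630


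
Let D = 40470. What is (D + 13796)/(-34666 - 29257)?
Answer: -54266/63923 ≈ -0.84893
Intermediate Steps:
(D + 13796)/(-34666 - 29257) = (40470 + 13796)/(-34666 - 29257) = 54266/(-63923) = 54266*(-1/63923) = -54266/63923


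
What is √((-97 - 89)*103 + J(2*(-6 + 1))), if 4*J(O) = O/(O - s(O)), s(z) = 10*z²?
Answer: I*√781722931/202 ≈ 138.41*I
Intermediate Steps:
J(O) = O/(4*(O - 10*O²)) (J(O) = (O/(O - 10*O²))/4 = O/(4*(O - 10*O²)))
√((-97 - 89)*103 + J(2*(-6 + 1))) = √((-97 - 89)*103 - 1/(-4 + 40*(2*(-6 + 1)))) = √(-186*103 - 1/(-4 + 40*(2*(-5)))) = √(-19158 - 1/(-4 + 40*(-10))) = √(-19158 - 1/(-4 - 400)) = √(-19158 - 1/(-404)) = √(-19158 - 1*(-1/404)) = √(-19158 + 1/404) = √(-7739831/404) = I*√781722931/202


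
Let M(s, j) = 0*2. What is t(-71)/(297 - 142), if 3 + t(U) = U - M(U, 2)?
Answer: -74/155 ≈ -0.47742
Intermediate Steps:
M(s, j) = 0
t(U) = -3 + U (t(U) = -3 + (U - 1*0) = -3 + (U + 0) = -3 + U)
t(-71)/(297 - 142) = (-3 - 71)/(297 - 142) = -74/155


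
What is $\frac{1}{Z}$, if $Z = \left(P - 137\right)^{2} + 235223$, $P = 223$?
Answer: $\frac{1}{242619} \approx 4.1217 \cdot 10^{-6}$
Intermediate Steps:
$Z = 242619$ ($Z = \left(223 - 137\right)^{2} + 235223 = 86^{2} + 235223 = 7396 + 235223 = 242619$)
$\frac{1}{Z} = \frac{1}{242619}$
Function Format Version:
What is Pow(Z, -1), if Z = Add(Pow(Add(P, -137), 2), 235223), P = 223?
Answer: Rational(1, 242619) ≈ 4.1217e-6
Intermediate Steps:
Z = 242619 (Z = Add(Pow(Add(223, -137), 2), 235223) = Add(Pow(86, 2), 235223) = Add(7396, 235223) = 242619)
Pow(Z, -1) = Pow(242619, -1) = Rational(1, 242619)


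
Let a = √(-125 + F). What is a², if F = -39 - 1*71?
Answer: -235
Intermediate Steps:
F = -110 (F = -39 - 71 = -110)
a = I*√235 (a = √(-125 - 110) = √(-235) = I*√235 ≈ 15.33*I)
a² = (I*√235)² = -235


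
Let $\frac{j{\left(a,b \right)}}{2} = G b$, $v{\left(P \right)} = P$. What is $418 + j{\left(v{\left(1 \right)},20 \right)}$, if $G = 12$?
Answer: $898$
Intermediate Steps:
$j{\left(a,b \right)} = 24 b$ ($j{\left(a,b \right)} = 2 \cdot 12 b = 24 b$)
$418 + j{\left(v{\left(1 \right)},20 \right)} = 418 + 24 \cdot 20 = 418 + 480 = 898$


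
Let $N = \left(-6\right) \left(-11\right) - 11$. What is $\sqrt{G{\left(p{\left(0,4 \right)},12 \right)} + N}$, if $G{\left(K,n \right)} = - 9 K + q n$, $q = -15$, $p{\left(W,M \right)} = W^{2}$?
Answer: $5 i \sqrt{5} \approx 11.18 i$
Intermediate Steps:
$N = 55$ ($N = 66 - 11 = 55$)
$G{\left(K,n \right)} = - 15 n - 9 K$ ($G{\left(K,n \right)} = - 9 K - 15 n = - 15 n - 9 K$)
$\sqrt{G{\left(p{\left(0,4 \right)},12 \right)} + N} = \sqrt{\left(\left(-15\right) 12 - 9 \cdot 0^{2}\right) + 55} = \sqrt{\left(-180 - 0\right) + 55} = \sqrt{\left(-180 + 0\right) + 55} = \sqrt{-180 + 55} = \sqrt{-125} = 5 i \sqrt{5}$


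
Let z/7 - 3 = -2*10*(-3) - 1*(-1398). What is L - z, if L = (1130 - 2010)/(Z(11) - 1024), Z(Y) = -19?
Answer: -10665881/1043 ≈ -10226.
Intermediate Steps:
z = 10227 (z = 21 + 7*(-2*10*(-3) - 1*(-1398)) = 21 + 7*(-20*(-3) + 1398) = 21 + 7*(60 + 1398) = 21 + 7*1458 = 21 + 10206 = 10227)
L = 880/1043 (L = (1130 - 2010)/(-19 - 1024) = -880/(-1043) = -880*(-1/1043) = 880/1043 ≈ 0.84372)
L - z = 880/1043 - 1*10227 = 880/1043 - 10227 = -10665881/1043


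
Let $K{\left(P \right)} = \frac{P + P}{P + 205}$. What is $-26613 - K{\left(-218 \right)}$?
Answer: $- \frac{346405}{13} \approx -26647.0$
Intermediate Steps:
$K{\left(P \right)} = \frac{2 P}{205 + P}$
$-26613 - K{\left(-218 \right)} = -26613 - 2 \left(-218\right) \frac{1}{205 - 218} = -26613 - 2 \left(-218\right) \frac{1}{-13} = -26613 - 2 \left(-218\right) \left(- \frac{1}{13}\right) = -26613 - \frac{436}{13} = - \frac{346405}{13}$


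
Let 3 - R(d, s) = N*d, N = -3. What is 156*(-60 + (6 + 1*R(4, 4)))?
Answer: -6084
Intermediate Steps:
R(d, s) = 3 + 3*d (R(d, s) = 3 - (-3)*d = 3 + 3*d)
156*(-60 + (6 + 1*R(4, 4))) = 156*(-60 + (6 + 1*(3 + 3*4))) = 156*(-60 + (6 + 1*(3 + 12))) = 156*(-60 + (6 + 1*15)) = 156*(-60 + (6 + 15)) = 156*(-60 + 21) = 156*(-39) = -6084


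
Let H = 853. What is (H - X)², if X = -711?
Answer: 2446096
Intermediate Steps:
(H - X)² = (853 - 1*(-711))² = (853 + 711)² = 1564² = 2446096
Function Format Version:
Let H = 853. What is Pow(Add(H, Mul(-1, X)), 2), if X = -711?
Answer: 2446096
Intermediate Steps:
Pow(Add(H, Mul(-1, X)), 2) = Pow(Add(853, Mul(-1, -711)), 2) = Pow(Add(853, 711), 2) = Pow(1564, 2) = 2446096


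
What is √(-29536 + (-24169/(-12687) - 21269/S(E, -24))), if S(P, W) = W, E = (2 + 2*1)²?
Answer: 9*I*√101205222418/16916 ≈ 169.26*I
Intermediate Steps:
E = 16 (E = (2 + 2)² = 4² = 16)
√(-29536 + (-24169/(-12687) - 21269/S(E, -24))) = √(-29536 + (-24169/(-12687) - 21269/(-24))) = √(-29536 + (-24169*(-1/12687) - 21269*(-1/24))) = √(-29536 + (24169/12687 + 21269/24)) = √(-29536 + 30046651/33832) = √(-969215301/33832) = 9*I*√101205222418/16916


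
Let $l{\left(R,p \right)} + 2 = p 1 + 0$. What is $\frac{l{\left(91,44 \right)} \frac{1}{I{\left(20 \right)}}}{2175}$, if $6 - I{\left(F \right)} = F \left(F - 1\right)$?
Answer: $- \frac{7}{135575} \approx -5.1632 \cdot 10^{-5}$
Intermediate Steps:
$l{\left(R,p \right)} = -2 + p$ ($l{\left(R,p \right)} = -2 + \left(p 1 + 0\right) = -2 + \left(p + 0\right) = -2 + p$)
$I{\left(F \right)} = 6 - F \left(-1 + F\right)$ ($I{\left(F \right)} = 6 - F \left(F - 1\right) = 6 - F \left(-1 + F\right)$)
$\frac{l{\left(91,44 \right)} \frac{1}{I{\left(20 \right)}}}{2175} = \frac{\left(-2 + 44\right) \frac{1}{6 + 20 - 20^{2}}}{2175} = \frac{42}{6 + 20 - 400} \cdot \frac{1}{2175} = \frac{42}{-374} \cdot \frac{1}{2175} = 42 \left(- \frac{1}{374}\right) \frac{1}{2175} = \left(- \frac{21}{187}\right) \frac{1}{2175} = - \frac{7}{135575}$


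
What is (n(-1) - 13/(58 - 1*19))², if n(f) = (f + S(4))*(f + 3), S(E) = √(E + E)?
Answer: 337/9 - 56*√2/3 ≈ 11.046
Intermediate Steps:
S(E) = √2*√E (S(E) = √(2*E) = √2*√E)
n(f) = (3 + f)*(f + 2*√2) (n(f) = (f + √2*√4)*(f + 3) = (f + √2*2)*(3 + f) = (f + 2*√2)*(3 + f) = (3 + f)*(f + 2*√2))
(n(-1) - 13/(58 - 1*19))² = (((-1)² + 3*(-1) + 6*√2 + 2*(-1)*√2) - 13/(58 - 1*19))² = ((1 - 3 + 6*√2 - 2*√2) - 13/(58 - 19))² = ((-2 + 4*√2) - 13/39)² = ((-2 + 4*√2) - 13*1/39)² = ((-2 + 4*√2) - ⅓)² = (-7/3 + 4*√2)²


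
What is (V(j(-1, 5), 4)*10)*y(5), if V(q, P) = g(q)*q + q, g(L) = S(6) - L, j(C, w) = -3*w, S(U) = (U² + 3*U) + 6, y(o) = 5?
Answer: -57000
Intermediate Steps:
S(U) = 6 + U² + 3*U
g(L) = 60 - L (g(L) = (6 + 6² + 3*6) - L = (6 + 36 + 18) - L = 60 - L)
V(q, P) = q + q*(60 - q) (V(q, P) = (60 - q)*q + q = q*(60 - q) + q = q + q*(60 - q))
(V(j(-1, 5), 4)*10)*y(5) = (((-3*5)*(61 - (-3)*5))*10)*5 = (-15*(61 - 1*(-15))*10)*5 = (-15*(61 + 15)*10)*5 = (-15*76*10)*5 = -1140*10*5 = -11400*5 = -57000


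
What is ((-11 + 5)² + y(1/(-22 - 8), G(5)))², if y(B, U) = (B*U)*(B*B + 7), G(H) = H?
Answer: 35381233801/29160000 ≈ 1213.3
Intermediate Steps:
y(B, U) = B*U*(7 + B²) (y(B, U) = (B*U)*(B² + 7) = (B*U)*(7 + B²) = B*U*(7 + B²))
((-11 + 5)² + y(1/(-22 - 8), G(5)))² = ((-11 + 5)² + 5*(7 + (1/(-22 - 8))²)/(-22 - 8))² = ((-6)² + 5*(7 + (1/(-30))²)/(-30))² = (36 - 1/30*5*(7 + (-1/30)²))² = (36 - 1/30*5*(7 + 1/900))² = (36 - 1/30*5*6301/900)² = (36 - 6301/5400)² = (188099/5400)² = 35381233801/29160000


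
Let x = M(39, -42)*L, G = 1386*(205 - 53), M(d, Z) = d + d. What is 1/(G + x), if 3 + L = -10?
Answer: 1/209658 ≈ 4.7697e-6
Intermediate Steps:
M(d, Z) = 2*d
L = -13 (L = -3 - 10 = -13)
G = 210672 (G = 1386*152 = 210672)
x = -1014 (x = (2*39)*(-13) = 78*(-13) = -1014)
1/(G + x) = 1/(210672 - 1014) = 1/209658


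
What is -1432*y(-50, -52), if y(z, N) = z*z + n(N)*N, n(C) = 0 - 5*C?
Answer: 15780640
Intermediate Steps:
n(C) = -5*C
y(z, N) = z**2 - 5*N**2 (y(z, N) = z*z + (-5*N)*N = z**2 - 5*N**2)
-1432*y(-50, -52) = -1432*((-50)**2 - 5*(-52)**2) = -1432*(2500 - 5*2704) = -1432*(2500 - 13520) = -1432*(-11020) = 15780640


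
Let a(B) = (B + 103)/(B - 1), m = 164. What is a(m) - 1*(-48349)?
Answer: 7881154/163 ≈ 48351.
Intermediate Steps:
a(B) = (103 + B)/(-1 + B)
a(m) - 1*(-48349) = (103 + 164)/(-1 + 164) - 1*(-48349) = 267/163 + 48349 = 7881154/163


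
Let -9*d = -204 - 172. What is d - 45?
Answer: -29/9 ≈ -3.2222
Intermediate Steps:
d = 376/9 (d = -(-204 - 172)/9 = -1/9*(-376) = 376/9 ≈ 41.778)
d - 45 = 376/9 - 45 = -29/9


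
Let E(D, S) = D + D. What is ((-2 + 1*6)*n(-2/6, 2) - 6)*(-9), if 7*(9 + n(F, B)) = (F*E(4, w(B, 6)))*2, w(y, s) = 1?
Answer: 2838/7 ≈ 405.43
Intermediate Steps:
E(D, S) = 2*D
n(F, B) = -9 + 16*F/7 (n(F, B) = -9 + ((F*(2*4))*2)/7 = -9 + ((F*8)*2)/7 = -9 + ((8*F)*2)/7 = -9 + (16*F)/7 = -9 + 16*F/7)
((-2 + 1*6)*n(-2/6, 2) - 6)*(-9) = ((-2 + 1*6)*(-9 + 16*(-2/6)/7) - 6)*(-9) = ((-2 + 6)*(-9 + 16*(-2*⅙)/7) - 6)*(-9) = (4*(-9 + (16/7)*(-⅓)) - 6)*(-9) = (4*(-9 - 16/21) - 6)*(-9) = (4*(-205/21) - 6)*(-9) = (-820/21 - 6)*(-9) = -946/21*(-9) = 2838/7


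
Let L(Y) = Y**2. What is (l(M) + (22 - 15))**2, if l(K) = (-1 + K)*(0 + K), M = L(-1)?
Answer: 49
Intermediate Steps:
M = 1 (M = (-1)**2 = 1)
l(K) = K*(-1 + K) (l(K) = (-1 + K)*K = K*(-1 + K))
(l(M) + (22 - 15))**2 = (1*(-1 + 1) + (22 - 15))**2 = (1*0 + 7)**2 = (0 + 7)**2 = 7**2 = 49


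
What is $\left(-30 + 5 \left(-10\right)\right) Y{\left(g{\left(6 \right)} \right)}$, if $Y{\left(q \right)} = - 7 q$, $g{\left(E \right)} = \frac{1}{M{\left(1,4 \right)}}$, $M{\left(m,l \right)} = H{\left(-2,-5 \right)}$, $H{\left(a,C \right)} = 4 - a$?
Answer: $\frac{280}{3} \approx 93.333$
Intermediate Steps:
$M{\left(m,l \right)} = 6$ ($M{\left(m,l \right)} = 4 - -2 = 4 + 2 = 6$)
$g{\left(E \right)} = \frac{1}{6}$
$\left(-30 + 5 \left(-10\right)\right) Y{\left(g{\left(6 \right)} \right)} = \left(-30 + 5 \left(-10\right)\right) \left(\left(-7\right) \frac{1}{6}\right) = \left(-30 - 50\right) \left(- \frac{7}{6}\right) = \left(-80\right) \left(- \frac{7}{6}\right) = \frac{280}{3}$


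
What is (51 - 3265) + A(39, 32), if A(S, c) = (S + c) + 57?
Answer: -3086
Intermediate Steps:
A(S, c) = 57 + S + c
(51 - 3265) + A(39, 32) = (51 - 3265) + (57 + 39 + 32) = -3214 + 128 = -3086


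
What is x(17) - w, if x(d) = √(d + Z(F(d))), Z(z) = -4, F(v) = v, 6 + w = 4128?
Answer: -4122 + √13 ≈ -4118.4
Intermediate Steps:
w = 4122 (w = -6 + 4128 = 4122)
x(d) = √(-4 + d) (x(d) = √(d - 4) = √(-4 + d))
x(17) - w = √(-4 + 17) - 1*4122 = √13 - 4122 = -4122 + √13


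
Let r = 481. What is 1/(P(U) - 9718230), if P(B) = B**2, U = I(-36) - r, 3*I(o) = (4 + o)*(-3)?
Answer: -1/9516629 ≈ -1.0508e-7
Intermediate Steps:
I(o) = -4 - o (I(o) = ((4 + o)*(-3))/3 = (-12 - 3*o)/3 = -4 - o)
U = -449 (U = (-4 - 1*(-36)) - 1*481 = (-4 + 36) - 481 = 32 - 481 = -449)
1/(P(U) - 9718230) = 1/((-449)**2 - 9718230) = 1/(201601 - 9718230) = 1/(-9516629) = -1/9516629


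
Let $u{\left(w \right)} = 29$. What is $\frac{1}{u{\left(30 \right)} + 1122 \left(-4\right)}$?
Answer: $- \frac{1}{4459} \approx -0.00022427$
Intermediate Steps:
$\frac{1}{u{\left(30 \right)} + 1122 \left(-4\right)} = \frac{1}{29 + 1122 \left(-4\right)} = \frac{1}{29 - 4488} = \frac{1}{-4459} = - \frac{1}{4459}$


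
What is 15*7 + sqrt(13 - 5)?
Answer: 105 + 2*sqrt(2) ≈ 107.83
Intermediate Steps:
15*7 + sqrt(13 - 5) = 105 + sqrt(8) = 105 + 2*sqrt(2)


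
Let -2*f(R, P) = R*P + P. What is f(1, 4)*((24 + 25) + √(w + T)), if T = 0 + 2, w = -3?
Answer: -196 - 4*I ≈ -196.0 - 4.0*I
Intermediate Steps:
f(R, P) = -P/2 - P*R/2 (f(R, P) = -(R*P + P)/2 = -(P*R + P)/2 = -(P + P*R)/2 = -P/2 - P*R/2)
T = 2
f(1, 4)*((24 + 25) + √(w + T)) = (-½*4*(1 + 1))*((24 + 25) + √(-3 + 2)) = (-½*4*2)*(49 + √(-1)) = -4*(49 + I) = -196 - 4*I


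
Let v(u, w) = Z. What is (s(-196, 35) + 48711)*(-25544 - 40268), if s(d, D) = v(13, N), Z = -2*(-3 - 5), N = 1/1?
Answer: -3206821324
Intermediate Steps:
N = 1
Z = 16 (Z = -2*(-8) = 16)
v(u, w) = 16
s(d, D) = 16
(s(-196, 35) + 48711)*(-25544 - 40268) = (16 + 48711)*(-25544 - 40268) = 48727*(-65812) = -3206821324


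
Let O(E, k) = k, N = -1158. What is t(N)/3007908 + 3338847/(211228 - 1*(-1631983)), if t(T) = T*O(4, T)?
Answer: 347628449930/154005808683 ≈ 2.2572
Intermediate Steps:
t(T) = T² (t(T) = T*T = T²)
t(N)/3007908 + 3338847/(211228 - 1*(-1631983)) = (-1158)²/3007908 + 3338847/(211228 - 1*(-1631983)) = 1340964*(1/3007908) + 3338847/(211228 + 1631983) = 37249/83553 + 3338847/1843211 = 347628449930/154005808683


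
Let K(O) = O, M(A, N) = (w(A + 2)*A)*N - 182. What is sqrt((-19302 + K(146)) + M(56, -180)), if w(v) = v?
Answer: I*sqrt(603978) ≈ 777.16*I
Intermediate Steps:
M(A, N) = -182 + A*N*(2 + A) (M(A, N) = ((A + 2)*A)*N - 182 = ((2 + A)*A)*N - 182 = (A*(2 + A))*N - 182 = A*N*(2 + A) - 182 = -182 + A*N*(2 + A))
sqrt((-19302 + K(146)) + M(56, -180)) = sqrt((-19302 + 146) + (-182 + 56*(-180)*(2 + 56))) = sqrt(-19156 + (-182 + 56*(-180)*58)) = sqrt(-19156 + (-182 - 584640)) = sqrt(-19156 - 584822) = sqrt(-603978) = I*sqrt(603978)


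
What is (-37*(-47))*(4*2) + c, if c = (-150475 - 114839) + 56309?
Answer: -195093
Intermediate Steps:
c = -209005 (c = -265314 + 56309 = -209005)
(-37*(-47))*(4*2) + c = (-37*(-47))*(4*2) - 209005 = 1739*8 - 209005 = 13912 - 209005 = -195093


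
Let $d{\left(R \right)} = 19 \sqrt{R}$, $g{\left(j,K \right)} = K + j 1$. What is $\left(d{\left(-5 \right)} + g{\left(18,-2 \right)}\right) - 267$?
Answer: $-251 + 19 i \sqrt{5} \approx -251.0 + 42.485 i$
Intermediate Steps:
$g{\left(j,K \right)} = K + j$
$\left(d{\left(-5 \right)} + g{\left(18,-2 \right)}\right) - 267 = \left(19 \sqrt{-5} + \left(-2 + 18\right)\right) - 267 = \left(19 i \sqrt{5} + 16\right) - 267 = \left(16 + 19 i \sqrt{5}\right) - 267 = -251 + 19 i \sqrt{5}$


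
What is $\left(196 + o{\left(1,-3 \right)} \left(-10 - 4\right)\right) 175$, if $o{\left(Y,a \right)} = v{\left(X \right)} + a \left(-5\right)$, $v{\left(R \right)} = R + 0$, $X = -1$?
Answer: $0$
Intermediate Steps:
$v{\left(R \right)} = R$
$o{\left(Y,a \right)} = -1 - 5 a$ ($o{\left(Y,a \right)} = -1 + a \left(-5\right) = -1 - 5 a$)
$\left(196 + o{\left(1,-3 \right)} \left(-10 - 4\right)\right) 175 = \left(196 + \left(-1 - -15\right) \left(-10 - 4\right)\right) 175 = \left(196 + \left(-1 + 15\right) \left(-14\right)\right) 175 = \left(196 + 14 \left(-14\right)\right) 175 = \left(196 - 196\right) 175 = 0 \cdot 175 = 0$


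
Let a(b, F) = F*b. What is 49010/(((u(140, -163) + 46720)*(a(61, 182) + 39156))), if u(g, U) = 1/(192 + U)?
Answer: 54665/2618984973 ≈ 2.0873e-5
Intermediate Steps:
49010/(((u(140, -163) + 46720)*(a(61, 182) + 39156))) = 49010/(((1/(192 - 163) + 46720)*(182*61 + 39156))) = 49010/(((1/29 + 46720)*(11102 + 39156))) = 49010/(((1/29 + 46720)*50258)) = 49010/(((1354881/29)*50258)) = 49010/(68093609298/29) = 49010*(29/68093609298) = 54665/2618984973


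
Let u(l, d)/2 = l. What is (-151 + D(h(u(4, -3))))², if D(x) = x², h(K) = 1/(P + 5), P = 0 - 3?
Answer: 363609/16 ≈ 22726.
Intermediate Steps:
u(l, d) = 2*l
P = -3
h(K) = ½ (h(K) = 1/(-3 + 5) = 1/2 = ½)
(-151 + D(h(u(4, -3))))² = (-151 + (½)²)² = (-151 + ¼)² = (-603/4)² = 363609/16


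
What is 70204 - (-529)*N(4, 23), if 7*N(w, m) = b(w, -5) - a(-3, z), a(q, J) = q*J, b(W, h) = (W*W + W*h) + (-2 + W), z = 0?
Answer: 490370/7 ≈ 70053.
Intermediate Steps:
b(W, h) = -2 + W + W**2 + W*h (b(W, h) = (W**2 + W*h) + (-2 + W) = -2 + W + W**2 + W*h)
a(q, J) = J*q
N(w, m) = -2/7 - 4*w/7 + w**2/7 (N(w, m) = ((-2 + w + w**2 + w*(-5)) - 0*(-3))/7 = ((-2 + w + w**2 - 5*w) - 1*0)/7 = ((-2 + w**2 - 4*w) + 0)/7 = (-2 + w**2 - 4*w)/7 = -2/7 - 4*w/7 + w**2/7)
70204 - (-529)*N(4, 23) = 70204 - (-529)*(-2/7 - 4/7*4 + (1/7)*4**2) = 70204 - (-529)*(-2/7 - 16/7 + (1/7)*16) = 70204 - (-529)*(-2/7 - 16/7 + 16/7) = 70204 - (-529)*(-2)/7 = 70204 - 1*1058/7 = 70204 - 1058/7 = 490370/7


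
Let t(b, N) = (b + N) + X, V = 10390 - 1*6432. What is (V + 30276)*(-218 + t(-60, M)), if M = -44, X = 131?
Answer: -6538694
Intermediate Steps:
V = 3958 (V = 10390 - 6432 = 3958)
t(b, N) = 131 + N + b (t(b, N) = (b + N) + 131 = (N + b) + 131 = 131 + N + b)
(V + 30276)*(-218 + t(-60, M)) = (3958 + 30276)*(-218 + (131 - 44 - 60)) = 34234*(-218 + 27) = 34234*(-191) = -6538694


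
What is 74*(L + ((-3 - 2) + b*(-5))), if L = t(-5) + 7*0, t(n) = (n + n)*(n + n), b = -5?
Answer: 8880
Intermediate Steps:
t(n) = 4*n² (t(n) = (2*n)*(2*n) = 4*n²)
L = 100 (L = 4*(-5)² + 7*0 = 4*25 + 0 = 100 + 0 = 100)
74*(L + ((-3 - 2) + b*(-5))) = 74*(100 + ((-3 - 2) - 5*(-5))) = 74*(100 + (-5 + 25)) = 74*(100 + 20) = 74*120 = 8880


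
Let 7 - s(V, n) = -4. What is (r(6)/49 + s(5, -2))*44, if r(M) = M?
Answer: 23980/49 ≈ 489.39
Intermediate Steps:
s(V, n) = 11 (s(V, n) = 7 - 1*(-4) = 7 + 4 = 11)
(r(6)/49 + s(5, -2))*44 = (6/49 + 11)*44 = (545/49)*44 = 23980/49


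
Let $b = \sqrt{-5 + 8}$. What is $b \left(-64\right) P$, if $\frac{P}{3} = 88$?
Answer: $- 16896 \sqrt{3} \approx -29265.0$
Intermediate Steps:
$P = 264$ ($P = 3 \cdot 88 = 264$)
$b = \sqrt{3} \approx 1.732$
$b \left(-64\right) P = \sqrt{3} \left(-64\right) 264 = - 64 \sqrt{3} \cdot 264 = - 16896 \sqrt{3}$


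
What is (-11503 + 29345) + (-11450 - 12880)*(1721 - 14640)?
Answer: 314337112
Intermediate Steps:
(-11503 + 29345) + (-11450 - 12880)*(1721 - 14640) = 17842 - 24330*(-12919) = 17842 + 314319270 = 314337112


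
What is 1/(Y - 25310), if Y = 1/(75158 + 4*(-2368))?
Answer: -65686/1662512659 ≈ -3.9510e-5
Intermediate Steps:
Y = 1/65686 (Y = 1/(75158 - 9472) = 1/65686 ≈ 1.5224e-5)
1/(Y - 25310) = 1/(1/65686 - 25310) = 1/(-1662512659/65686) = -65686/1662512659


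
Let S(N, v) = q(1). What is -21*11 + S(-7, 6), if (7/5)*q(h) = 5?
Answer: -1592/7 ≈ -227.43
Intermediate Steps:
q(h) = 25/7 (q(h) = (5/7)*5 = 25/7)
S(N, v) = 25/7
-21*11 + S(-7, 6) = -21*11 + 25/7 = -231 + 25/7 = -1592/7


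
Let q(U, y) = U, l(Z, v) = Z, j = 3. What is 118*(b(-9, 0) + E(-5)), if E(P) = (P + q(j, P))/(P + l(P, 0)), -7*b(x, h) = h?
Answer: 118/5 ≈ 23.600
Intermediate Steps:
b(x, h) = -h/7
E(P) = (3 + P)/(2*P) (E(P) = (P + 3)/(P + P) = (3 + P)/((2*P)) = (3 + P)*(1/(2*P)) = (3 + P)/(2*P))
118*(b(-9, 0) + E(-5)) = 118*(-⅐*0 + (½)*(3 - 5)/(-5)) = 118*(0 + (½)*(-⅕)*(-2)) = 118*(0 + ⅕) = 118*(⅕) = 118/5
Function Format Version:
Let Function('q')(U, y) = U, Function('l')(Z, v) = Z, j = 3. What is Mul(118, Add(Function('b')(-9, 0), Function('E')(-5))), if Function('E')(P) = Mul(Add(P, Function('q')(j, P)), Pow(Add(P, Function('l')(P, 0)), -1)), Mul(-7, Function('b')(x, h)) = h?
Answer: Rational(118, 5) ≈ 23.600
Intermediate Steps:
Function('b')(x, h) = Mul(Rational(-1, 7), h)
Function('E')(P) = Mul(Rational(1, 2), Pow(P, -1), Add(3, P)) (Function('E')(P) = Mul(Add(P, 3), Pow(Add(P, P), -1)) = Mul(Add(3, P), Pow(Mul(2, P), -1)) = Mul(Add(3, P), Mul(Rational(1, 2), Pow(P, -1))) = Mul(Rational(1, 2), Pow(P, -1), Add(3, P)))
Mul(118, Add(Function('b')(-9, 0), Function('E')(-5))) = Mul(118, Add(Mul(Rational(-1, 7), 0), Mul(Rational(1, 2), Pow(-5, -1), Add(3, -5)))) = Mul(118, Add(0, Mul(Rational(1, 2), Rational(-1, 5), -2))) = Mul(118, Add(0, Rational(1, 5))) = Mul(118, Rational(1, 5)) = Rational(118, 5)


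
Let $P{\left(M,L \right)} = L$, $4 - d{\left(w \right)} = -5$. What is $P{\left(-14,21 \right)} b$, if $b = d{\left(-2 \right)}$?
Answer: $189$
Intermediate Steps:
$d{\left(w \right)} = 9$ ($d{\left(w \right)} = 4 - -5 = 4 + 5 = 9$)
$b = 9$
$P{\left(-14,21 \right)} b = 21 \cdot 9 = 189$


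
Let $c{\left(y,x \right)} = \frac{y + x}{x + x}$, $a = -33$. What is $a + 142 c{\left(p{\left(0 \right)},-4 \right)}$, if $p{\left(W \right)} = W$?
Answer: $38$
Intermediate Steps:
$c{\left(y,x \right)} = \frac{x + y}{2 x}$
$a + 142 c{\left(p{\left(0 \right)},-4 \right)} = -33 + 142 \frac{-4 + 0}{2 \left(-4\right)} = -33 + 142 \cdot \frac{1}{2} \left(- \frac{1}{4}\right) \left(-4\right) = -33 + 142 \cdot \frac{1}{2} = -33 + 71 = 38$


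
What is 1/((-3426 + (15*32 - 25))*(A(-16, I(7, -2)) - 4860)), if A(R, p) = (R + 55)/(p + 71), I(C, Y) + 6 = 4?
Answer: 23/332059757 ≈ 6.9265e-8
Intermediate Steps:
I(C, Y) = -2 (I(C, Y) = -6 + 4 = -2)
A(R, p) = (55 + R)/(71 + p)
1/((-3426 + (15*32 - 25))*(A(-16, I(7, -2)) - 4860)) = 1/((-3426 + (15*32 - 25))*((55 - 16)/(71 - 2) - 4860)) = 1/((-3426 + (480 - 25))*(39/69 - 4860)) = 1/((-3426 + 455)*((1/69)*39 - 4860)) = 1/(-2971*(13/23 - 4860)) = 1/(-2971*(-111767/23)) = 1/(332059757/23) = 23/332059757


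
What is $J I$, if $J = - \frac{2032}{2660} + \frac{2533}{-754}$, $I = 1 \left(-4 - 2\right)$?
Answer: $\frac{6202431}{250705} \approx 24.74$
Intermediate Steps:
$I = -6$ ($I = 1 \left(-6\right) = -6$)
$J = - \frac{2067477}{501410}$ ($J = \left(-2032\right) \frac{1}{2660} + 2533 \left(- \frac{1}{754}\right) = - \frac{508}{665} - \frac{2533}{754} = - \frac{2067477}{501410} \approx -4.1233$)
$J I = \left(- \frac{2067477}{501410}\right) \left(-6\right) = \frac{6202431}{250705}$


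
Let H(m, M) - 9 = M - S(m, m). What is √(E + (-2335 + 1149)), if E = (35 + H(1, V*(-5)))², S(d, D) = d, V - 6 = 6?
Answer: I*√897 ≈ 29.95*I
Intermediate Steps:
V = 12 (V = 6 + 6 = 12)
H(m, M) = 9 + M - m (H(m, M) = 9 + (M - m) = 9 + M - m)
E = 289 (E = (35 + (9 + 12*(-5) - 1*1))² = (35 + (9 - 60 - 1))² = (35 - 52)² = (-17)² = 289)
√(E + (-2335 + 1149)) = √(289 + (-2335 + 1149)) = √(289 - 1186) = √(-897) = I*√897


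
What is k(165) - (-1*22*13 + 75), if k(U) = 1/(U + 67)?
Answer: 48953/232 ≈ 211.00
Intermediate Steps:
k(U) = 1/(67 + U)
k(165) - (-1*22*13 + 75) = 1/(67 + 165) - (-1*22*13 + 75) = 1/232 - (-22*13 + 75) = 1/232 - (-286 + 75) = 1/232 - 1*(-211) = 1/232 + 211 = 48953/232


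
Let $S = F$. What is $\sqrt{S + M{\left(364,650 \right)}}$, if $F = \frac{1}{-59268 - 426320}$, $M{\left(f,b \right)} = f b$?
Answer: $\frac{\sqrt{13947315994636203}}{242794} \approx 486.42$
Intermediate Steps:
$M{\left(f,b \right)} = b f$
$F = - \frac{1}{485588}$ ($F = \frac{1}{-485588} = - \frac{1}{485588} \approx -2.0594 \cdot 10^{-6}$)
$S = - \frac{1}{485588} \approx -2.0594 \cdot 10^{-6}$
$\sqrt{S + M{\left(364,650 \right)}} = \sqrt{- \frac{1}{485588} + 650 \cdot 364} = \sqrt{- \frac{1}{485588} + 236600} = \sqrt{\frac{114890120799}{485588}} = \frac{\sqrt{13947315994636203}}{242794}$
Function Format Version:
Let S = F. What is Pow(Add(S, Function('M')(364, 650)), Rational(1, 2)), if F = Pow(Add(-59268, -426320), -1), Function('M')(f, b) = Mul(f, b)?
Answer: Mul(Rational(1, 242794), Pow(13947315994636203, Rational(1, 2))) ≈ 486.42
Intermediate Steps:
Function('M')(f, b) = Mul(b, f)
F = Rational(-1, 485588) (F = Pow(-485588, -1) = Rational(-1, 485588) ≈ -2.0594e-6)
S = Rational(-1, 485588) ≈ -2.0594e-6
Pow(Add(S, Function('M')(364, 650)), Rational(1, 2)) = Pow(Add(Rational(-1, 485588), Mul(650, 364)), Rational(1, 2)) = Pow(Add(Rational(-1, 485588), 236600), Rational(1, 2)) = Pow(Rational(114890120799, 485588), Rational(1, 2)) = Mul(Rational(1, 242794), Pow(13947315994636203, Rational(1, 2)))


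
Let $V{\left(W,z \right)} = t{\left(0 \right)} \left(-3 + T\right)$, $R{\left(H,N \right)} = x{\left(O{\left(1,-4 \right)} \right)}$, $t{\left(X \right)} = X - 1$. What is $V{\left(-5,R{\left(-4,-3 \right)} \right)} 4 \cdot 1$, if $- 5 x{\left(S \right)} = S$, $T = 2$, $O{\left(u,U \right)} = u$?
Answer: $4$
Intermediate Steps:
$t{\left(X \right)} = -1 + X$
$x{\left(S \right)} = - \frac{S}{5}$
$R{\left(H,N \right)} = - \frac{1}{5}$ ($R{\left(H,N \right)} = \left(- \frac{1}{5}\right) 1 = - \frac{1}{5}$)
$V{\left(W,z \right)} = 1$ ($V{\left(W,z \right)} = \left(-1 + 0\right) \left(-3 + 2\right) = \left(-1\right) \left(-1\right) = 1$)
$V{\left(-5,R{\left(-4,-3 \right)} \right)} 4 \cdot 1 = 1 \cdot 4 \cdot 1 = 4 \cdot 1 = 4$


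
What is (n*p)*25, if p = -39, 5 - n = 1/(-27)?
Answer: -44200/9 ≈ -4911.1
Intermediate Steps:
n = 136/27 (n = 5 - 1/(-27) = 5 - 1*(-1/27) = 5 + 1/27 = 136/27 ≈ 5.0370)
(n*p)*25 = ((136/27)*(-39))*25 = -1768/9*25 = -44200/9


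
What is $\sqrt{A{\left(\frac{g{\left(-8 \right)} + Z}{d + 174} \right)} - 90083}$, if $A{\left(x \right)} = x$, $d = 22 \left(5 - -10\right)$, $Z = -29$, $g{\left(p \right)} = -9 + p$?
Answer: $\frac{i \sqrt{158906573}}{42} \approx 300.14 i$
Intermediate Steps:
$d = 330$ ($d = 22 \left(5 + 10\right) = 22 \cdot 15 = 330$)
$\sqrt{A{\left(\frac{g{\left(-8 \right)} + Z}{d + 174} \right)} - 90083} = \sqrt{\frac{\left(-9 - 8\right) - 29}{330 + 174} - 90083} = \sqrt{\frac{-17 - 29}{504} - 90083} = \sqrt{\left(-46\right) \frac{1}{504} - 90083} = \sqrt{- \frac{23}{252} - 90083} = \sqrt{- \frac{22700939}{252}} = \frac{i \sqrt{158906573}}{42}$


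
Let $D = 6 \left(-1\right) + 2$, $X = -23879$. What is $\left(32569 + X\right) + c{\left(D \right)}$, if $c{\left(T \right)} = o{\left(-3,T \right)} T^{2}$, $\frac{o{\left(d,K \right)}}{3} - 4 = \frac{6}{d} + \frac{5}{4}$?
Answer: $8846$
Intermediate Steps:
$o{\left(d,K \right)} = \frac{63}{4} + \frac{18}{d}$ ($o{\left(d,K \right)} = 12 + 3 \left(\frac{6}{d} + \frac{5}{4}\right) = 12 + 3 \left(\frac{5}{4} + \frac{6}{d}\right) = 12 + \left(\frac{15}{4} + \frac{18}{d}\right) = \frac{63}{4} + \frac{18}{d}$)
$D = -4$ ($D = -6 + 2 = -4$)
$c{\left(T \right)} = \frac{39 T^{2}}{4}$ ($c{\left(T \right)} = \left(\frac{63}{4} + \frac{18}{-3}\right) T^{2} = \left(\frac{63}{4} + 18 \left(- \frac{1}{3}\right)\right) T^{2} = \left(\frac{63}{4} - 6\right) T^{2} = \frac{39 T^{2}}{4}$)
$\left(32569 + X\right) + c{\left(D \right)} = \left(32569 - 23879\right) + \frac{39 \left(-4\right)^{2}}{4} = 8690 + \frac{39}{4} \cdot 16 = 8690 + 156 = 8846$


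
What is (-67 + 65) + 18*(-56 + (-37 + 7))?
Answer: -1550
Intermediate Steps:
(-67 + 65) + 18*(-56 + (-37 + 7)) = -2 + 18*(-56 - 30) = -2 + 18*(-86) = -2 - 1548 = -1550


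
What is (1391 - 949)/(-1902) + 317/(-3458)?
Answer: -1065685/3288558 ≈ -0.32406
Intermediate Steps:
(1391 - 949)/(-1902) + 317/(-3458) = 442*(-1/1902) + 317*(-1/3458) = -221/951 - 317/3458 = -1065685/3288558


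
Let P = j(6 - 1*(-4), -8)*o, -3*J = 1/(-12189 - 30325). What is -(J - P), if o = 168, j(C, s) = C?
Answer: 214270559/127542 ≈ 1680.0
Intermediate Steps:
J = 1/127542 (J = -1/(3*(-12189 - 30325)) = -1/3/(-42514) = -1/3*(-1/42514) = 1/127542 ≈ 7.8406e-6)
P = 1680 (P = (6 - 1*(-4))*168 = (6 + 4)*168 = 10*168 = 1680)
-(J - P) = -(1/127542 - 1*1680) = -(1/127542 - 1680) = -1*(-214270559/127542) = 214270559/127542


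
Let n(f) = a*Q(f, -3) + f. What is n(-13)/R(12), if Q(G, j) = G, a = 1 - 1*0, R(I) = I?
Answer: -13/6 ≈ -2.1667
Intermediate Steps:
a = 1 (a = 1 + 0 = 1)
n(f) = 2*f (n(f) = 1*f + f = f + f = 2*f)
n(-13)/R(12) = (2*(-13))/12 = -26*1/12 = -13/6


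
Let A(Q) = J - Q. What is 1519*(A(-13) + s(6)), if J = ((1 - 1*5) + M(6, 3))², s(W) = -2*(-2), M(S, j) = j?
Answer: 27342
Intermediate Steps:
s(W) = 4
J = 1 (J = ((1 - 1*5) + 3)² = ((1 - 5) + 3)² = (-4 + 3)² = (-1)² = 1)
A(Q) = 1 - Q
1519*(A(-13) + s(6)) = 1519*((1 - 1*(-13)) + 4) = 1519*((1 + 13) + 4) = 1519*(14 + 4) = 1519*18 = 27342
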